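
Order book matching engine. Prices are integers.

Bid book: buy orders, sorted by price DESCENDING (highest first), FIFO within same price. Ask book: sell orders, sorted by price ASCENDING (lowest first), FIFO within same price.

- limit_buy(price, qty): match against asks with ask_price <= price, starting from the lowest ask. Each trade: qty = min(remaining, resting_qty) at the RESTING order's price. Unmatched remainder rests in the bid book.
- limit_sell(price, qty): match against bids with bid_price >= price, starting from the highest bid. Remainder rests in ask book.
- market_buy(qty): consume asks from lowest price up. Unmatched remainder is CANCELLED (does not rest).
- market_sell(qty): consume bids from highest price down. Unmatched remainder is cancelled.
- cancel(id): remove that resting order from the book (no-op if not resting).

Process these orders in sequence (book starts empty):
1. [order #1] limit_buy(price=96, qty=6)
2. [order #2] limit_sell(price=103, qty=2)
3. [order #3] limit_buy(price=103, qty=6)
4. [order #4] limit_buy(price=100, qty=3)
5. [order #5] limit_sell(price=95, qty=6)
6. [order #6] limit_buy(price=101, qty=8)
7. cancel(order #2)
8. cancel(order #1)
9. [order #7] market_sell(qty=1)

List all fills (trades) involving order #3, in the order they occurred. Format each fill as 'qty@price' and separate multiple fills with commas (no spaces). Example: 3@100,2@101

Answer: 2@103,4@103

Derivation:
After op 1 [order #1] limit_buy(price=96, qty=6): fills=none; bids=[#1:6@96] asks=[-]
After op 2 [order #2] limit_sell(price=103, qty=2): fills=none; bids=[#1:6@96] asks=[#2:2@103]
After op 3 [order #3] limit_buy(price=103, qty=6): fills=#3x#2:2@103; bids=[#3:4@103 #1:6@96] asks=[-]
After op 4 [order #4] limit_buy(price=100, qty=3): fills=none; bids=[#3:4@103 #4:3@100 #1:6@96] asks=[-]
After op 5 [order #5] limit_sell(price=95, qty=6): fills=#3x#5:4@103 #4x#5:2@100; bids=[#4:1@100 #1:6@96] asks=[-]
After op 6 [order #6] limit_buy(price=101, qty=8): fills=none; bids=[#6:8@101 #4:1@100 #1:6@96] asks=[-]
After op 7 cancel(order #2): fills=none; bids=[#6:8@101 #4:1@100 #1:6@96] asks=[-]
After op 8 cancel(order #1): fills=none; bids=[#6:8@101 #4:1@100] asks=[-]
After op 9 [order #7] market_sell(qty=1): fills=#6x#7:1@101; bids=[#6:7@101 #4:1@100] asks=[-]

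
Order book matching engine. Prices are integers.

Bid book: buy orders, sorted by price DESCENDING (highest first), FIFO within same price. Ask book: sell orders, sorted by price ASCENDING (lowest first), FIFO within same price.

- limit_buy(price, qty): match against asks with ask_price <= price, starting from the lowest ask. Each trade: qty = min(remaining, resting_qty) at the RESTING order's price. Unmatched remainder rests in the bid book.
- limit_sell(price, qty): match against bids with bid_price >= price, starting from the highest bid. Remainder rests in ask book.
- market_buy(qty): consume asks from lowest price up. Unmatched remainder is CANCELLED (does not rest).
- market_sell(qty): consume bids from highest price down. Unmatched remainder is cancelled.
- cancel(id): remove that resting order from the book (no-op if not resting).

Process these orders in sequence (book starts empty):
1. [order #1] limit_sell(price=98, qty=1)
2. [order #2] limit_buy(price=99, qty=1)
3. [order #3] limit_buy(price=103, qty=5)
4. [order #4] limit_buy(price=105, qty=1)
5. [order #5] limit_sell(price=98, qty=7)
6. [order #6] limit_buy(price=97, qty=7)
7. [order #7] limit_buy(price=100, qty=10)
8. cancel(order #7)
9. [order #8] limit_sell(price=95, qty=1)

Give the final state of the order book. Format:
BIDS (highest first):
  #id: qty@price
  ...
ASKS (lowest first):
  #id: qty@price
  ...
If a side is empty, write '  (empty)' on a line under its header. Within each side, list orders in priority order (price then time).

After op 1 [order #1] limit_sell(price=98, qty=1): fills=none; bids=[-] asks=[#1:1@98]
After op 2 [order #2] limit_buy(price=99, qty=1): fills=#2x#1:1@98; bids=[-] asks=[-]
After op 3 [order #3] limit_buy(price=103, qty=5): fills=none; bids=[#3:5@103] asks=[-]
After op 4 [order #4] limit_buy(price=105, qty=1): fills=none; bids=[#4:1@105 #3:5@103] asks=[-]
After op 5 [order #5] limit_sell(price=98, qty=7): fills=#4x#5:1@105 #3x#5:5@103; bids=[-] asks=[#5:1@98]
After op 6 [order #6] limit_buy(price=97, qty=7): fills=none; bids=[#6:7@97] asks=[#5:1@98]
After op 7 [order #7] limit_buy(price=100, qty=10): fills=#7x#5:1@98; bids=[#7:9@100 #6:7@97] asks=[-]
After op 8 cancel(order #7): fills=none; bids=[#6:7@97] asks=[-]
After op 9 [order #8] limit_sell(price=95, qty=1): fills=#6x#8:1@97; bids=[#6:6@97] asks=[-]

Answer: BIDS (highest first):
  #6: 6@97
ASKS (lowest first):
  (empty)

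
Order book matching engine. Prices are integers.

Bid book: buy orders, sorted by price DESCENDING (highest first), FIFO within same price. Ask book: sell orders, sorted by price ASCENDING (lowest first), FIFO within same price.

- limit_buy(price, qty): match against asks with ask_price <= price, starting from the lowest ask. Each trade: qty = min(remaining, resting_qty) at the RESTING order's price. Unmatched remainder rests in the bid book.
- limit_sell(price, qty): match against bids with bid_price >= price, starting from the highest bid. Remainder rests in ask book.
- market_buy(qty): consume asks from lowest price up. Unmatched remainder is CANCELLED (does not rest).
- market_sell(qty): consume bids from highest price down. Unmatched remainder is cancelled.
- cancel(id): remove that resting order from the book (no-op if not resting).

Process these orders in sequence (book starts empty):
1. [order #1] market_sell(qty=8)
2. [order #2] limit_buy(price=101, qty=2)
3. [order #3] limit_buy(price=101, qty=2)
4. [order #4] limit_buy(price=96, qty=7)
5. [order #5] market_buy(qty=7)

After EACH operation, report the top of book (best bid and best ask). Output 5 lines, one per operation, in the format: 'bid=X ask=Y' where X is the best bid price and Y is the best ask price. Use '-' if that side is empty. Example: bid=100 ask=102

After op 1 [order #1] market_sell(qty=8): fills=none; bids=[-] asks=[-]
After op 2 [order #2] limit_buy(price=101, qty=2): fills=none; bids=[#2:2@101] asks=[-]
After op 3 [order #3] limit_buy(price=101, qty=2): fills=none; bids=[#2:2@101 #3:2@101] asks=[-]
After op 4 [order #4] limit_buy(price=96, qty=7): fills=none; bids=[#2:2@101 #3:2@101 #4:7@96] asks=[-]
After op 5 [order #5] market_buy(qty=7): fills=none; bids=[#2:2@101 #3:2@101 #4:7@96] asks=[-]

Answer: bid=- ask=-
bid=101 ask=-
bid=101 ask=-
bid=101 ask=-
bid=101 ask=-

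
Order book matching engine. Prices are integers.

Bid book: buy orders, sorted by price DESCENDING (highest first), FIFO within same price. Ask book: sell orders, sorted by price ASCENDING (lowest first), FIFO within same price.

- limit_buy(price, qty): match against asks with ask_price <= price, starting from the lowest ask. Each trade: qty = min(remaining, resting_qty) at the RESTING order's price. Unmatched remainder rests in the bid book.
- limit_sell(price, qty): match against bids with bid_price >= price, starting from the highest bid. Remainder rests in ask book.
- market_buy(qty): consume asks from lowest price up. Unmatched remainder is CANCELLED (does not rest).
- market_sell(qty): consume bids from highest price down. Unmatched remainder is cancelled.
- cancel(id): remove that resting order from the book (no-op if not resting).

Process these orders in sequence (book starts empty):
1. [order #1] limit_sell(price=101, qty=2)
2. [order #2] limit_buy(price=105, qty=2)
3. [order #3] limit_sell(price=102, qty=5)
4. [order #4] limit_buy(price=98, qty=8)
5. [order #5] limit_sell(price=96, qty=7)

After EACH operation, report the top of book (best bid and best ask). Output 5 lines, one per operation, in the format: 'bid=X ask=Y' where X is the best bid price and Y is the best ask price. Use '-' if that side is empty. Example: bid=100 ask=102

Answer: bid=- ask=101
bid=- ask=-
bid=- ask=102
bid=98 ask=102
bid=98 ask=102

Derivation:
After op 1 [order #1] limit_sell(price=101, qty=2): fills=none; bids=[-] asks=[#1:2@101]
After op 2 [order #2] limit_buy(price=105, qty=2): fills=#2x#1:2@101; bids=[-] asks=[-]
After op 3 [order #3] limit_sell(price=102, qty=5): fills=none; bids=[-] asks=[#3:5@102]
After op 4 [order #4] limit_buy(price=98, qty=8): fills=none; bids=[#4:8@98] asks=[#3:5@102]
After op 5 [order #5] limit_sell(price=96, qty=7): fills=#4x#5:7@98; bids=[#4:1@98] asks=[#3:5@102]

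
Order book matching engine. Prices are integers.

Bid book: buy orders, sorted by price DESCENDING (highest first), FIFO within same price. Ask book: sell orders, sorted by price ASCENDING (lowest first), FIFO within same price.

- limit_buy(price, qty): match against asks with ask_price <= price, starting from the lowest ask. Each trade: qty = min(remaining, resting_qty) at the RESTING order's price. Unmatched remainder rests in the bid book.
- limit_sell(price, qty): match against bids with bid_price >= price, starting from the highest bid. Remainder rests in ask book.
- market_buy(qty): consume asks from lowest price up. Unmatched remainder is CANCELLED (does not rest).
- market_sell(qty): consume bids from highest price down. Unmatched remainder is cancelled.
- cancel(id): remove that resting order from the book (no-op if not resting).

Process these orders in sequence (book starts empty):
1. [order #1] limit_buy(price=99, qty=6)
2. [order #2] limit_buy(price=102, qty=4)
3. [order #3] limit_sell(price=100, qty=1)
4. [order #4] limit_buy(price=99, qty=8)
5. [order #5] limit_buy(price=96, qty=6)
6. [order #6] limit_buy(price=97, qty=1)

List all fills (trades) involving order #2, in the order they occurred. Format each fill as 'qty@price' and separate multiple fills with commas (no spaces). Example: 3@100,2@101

Answer: 1@102

Derivation:
After op 1 [order #1] limit_buy(price=99, qty=6): fills=none; bids=[#1:6@99] asks=[-]
After op 2 [order #2] limit_buy(price=102, qty=4): fills=none; bids=[#2:4@102 #1:6@99] asks=[-]
After op 3 [order #3] limit_sell(price=100, qty=1): fills=#2x#3:1@102; bids=[#2:3@102 #1:6@99] asks=[-]
After op 4 [order #4] limit_buy(price=99, qty=8): fills=none; bids=[#2:3@102 #1:6@99 #4:8@99] asks=[-]
After op 5 [order #5] limit_buy(price=96, qty=6): fills=none; bids=[#2:3@102 #1:6@99 #4:8@99 #5:6@96] asks=[-]
After op 6 [order #6] limit_buy(price=97, qty=1): fills=none; bids=[#2:3@102 #1:6@99 #4:8@99 #6:1@97 #5:6@96] asks=[-]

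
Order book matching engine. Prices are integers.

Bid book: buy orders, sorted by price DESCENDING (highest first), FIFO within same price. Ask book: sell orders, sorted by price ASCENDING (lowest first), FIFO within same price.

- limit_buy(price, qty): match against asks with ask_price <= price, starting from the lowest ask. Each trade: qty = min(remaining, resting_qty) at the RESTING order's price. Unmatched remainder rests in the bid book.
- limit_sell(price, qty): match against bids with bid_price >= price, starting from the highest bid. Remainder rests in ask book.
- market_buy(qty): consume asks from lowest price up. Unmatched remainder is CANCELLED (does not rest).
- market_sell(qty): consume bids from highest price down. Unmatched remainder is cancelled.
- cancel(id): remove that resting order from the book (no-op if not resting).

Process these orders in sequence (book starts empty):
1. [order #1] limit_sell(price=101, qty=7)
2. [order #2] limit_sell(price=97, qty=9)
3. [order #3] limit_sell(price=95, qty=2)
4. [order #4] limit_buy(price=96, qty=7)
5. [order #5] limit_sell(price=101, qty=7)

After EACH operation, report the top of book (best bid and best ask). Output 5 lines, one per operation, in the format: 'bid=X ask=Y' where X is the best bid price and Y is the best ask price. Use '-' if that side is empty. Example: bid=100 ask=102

Answer: bid=- ask=101
bid=- ask=97
bid=- ask=95
bid=96 ask=97
bid=96 ask=97

Derivation:
After op 1 [order #1] limit_sell(price=101, qty=7): fills=none; bids=[-] asks=[#1:7@101]
After op 2 [order #2] limit_sell(price=97, qty=9): fills=none; bids=[-] asks=[#2:9@97 #1:7@101]
After op 3 [order #3] limit_sell(price=95, qty=2): fills=none; bids=[-] asks=[#3:2@95 #2:9@97 #1:7@101]
After op 4 [order #4] limit_buy(price=96, qty=7): fills=#4x#3:2@95; bids=[#4:5@96] asks=[#2:9@97 #1:7@101]
After op 5 [order #5] limit_sell(price=101, qty=7): fills=none; bids=[#4:5@96] asks=[#2:9@97 #1:7@101 #5:7@101]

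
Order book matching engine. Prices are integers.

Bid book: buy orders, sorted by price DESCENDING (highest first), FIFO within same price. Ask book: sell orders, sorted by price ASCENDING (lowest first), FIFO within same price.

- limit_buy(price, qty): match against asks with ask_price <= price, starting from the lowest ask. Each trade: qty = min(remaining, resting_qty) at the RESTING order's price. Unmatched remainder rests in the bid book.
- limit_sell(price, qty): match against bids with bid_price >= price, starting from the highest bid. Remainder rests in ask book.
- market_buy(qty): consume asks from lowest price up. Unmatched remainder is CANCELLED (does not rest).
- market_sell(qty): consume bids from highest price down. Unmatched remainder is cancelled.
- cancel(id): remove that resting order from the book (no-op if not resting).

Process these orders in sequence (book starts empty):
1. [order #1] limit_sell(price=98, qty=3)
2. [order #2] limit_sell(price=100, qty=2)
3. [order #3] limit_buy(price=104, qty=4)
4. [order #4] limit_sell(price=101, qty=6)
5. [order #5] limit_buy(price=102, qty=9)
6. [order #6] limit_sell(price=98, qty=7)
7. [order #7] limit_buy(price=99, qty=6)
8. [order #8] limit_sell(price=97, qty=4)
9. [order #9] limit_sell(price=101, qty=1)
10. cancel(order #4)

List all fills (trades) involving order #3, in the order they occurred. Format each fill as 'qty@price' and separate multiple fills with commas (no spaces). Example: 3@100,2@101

After op 1 [order #1] limit_sell(price=98, qty=3): fills=none; bids=[-] asks=[#1:3@98]
After op 2 [order #2] limit_sell(price=100, qty=2): fills=none; bids=[-] asks=[#1:3@98 #2:2@100]
After op 3 [order #3] limit_buy(price=104, qty=4): fills=#3x#1:3@98 #3x#2:1@100; bids=[-] asks=[#2:1@100]
After op 4 [order #4] limit_sell(price=101, qty=6): fills=none; bids=[-] asks=[#2:1@100 #4:6@101]
After op 5 [order #5] limit_buy(price=102, qty=9): fills=#5x#2:1@100 #5x#4:6@101; bids=[#5:2@102] asks=[-]
After op 6 [order #6] limit_sell(price=98, qty=7): fills=#5x#6:2@102; bids=[-] asks=[#6:5@98]
After op 7 [order #7] limit_buy(price=99, qty=6): fills=#7x#6:5@98; bids=[#7:1@99] asks=[-]
After op 8 [order #8] limit_sell(price=97, qty=4): fills=#7x#8:1@99; bids=[-] asks=[#8:3@97]
After op 9 [order #9] limit_sell(price=101, qty=1): fills=none; bids=[-] asks=[#8:3@97 #9:1@101]
After op 10 cancel(order #4): fills=none; bids=[-] asks=[#8:3@97 #9:1@101]

Answer: 3@98,1@100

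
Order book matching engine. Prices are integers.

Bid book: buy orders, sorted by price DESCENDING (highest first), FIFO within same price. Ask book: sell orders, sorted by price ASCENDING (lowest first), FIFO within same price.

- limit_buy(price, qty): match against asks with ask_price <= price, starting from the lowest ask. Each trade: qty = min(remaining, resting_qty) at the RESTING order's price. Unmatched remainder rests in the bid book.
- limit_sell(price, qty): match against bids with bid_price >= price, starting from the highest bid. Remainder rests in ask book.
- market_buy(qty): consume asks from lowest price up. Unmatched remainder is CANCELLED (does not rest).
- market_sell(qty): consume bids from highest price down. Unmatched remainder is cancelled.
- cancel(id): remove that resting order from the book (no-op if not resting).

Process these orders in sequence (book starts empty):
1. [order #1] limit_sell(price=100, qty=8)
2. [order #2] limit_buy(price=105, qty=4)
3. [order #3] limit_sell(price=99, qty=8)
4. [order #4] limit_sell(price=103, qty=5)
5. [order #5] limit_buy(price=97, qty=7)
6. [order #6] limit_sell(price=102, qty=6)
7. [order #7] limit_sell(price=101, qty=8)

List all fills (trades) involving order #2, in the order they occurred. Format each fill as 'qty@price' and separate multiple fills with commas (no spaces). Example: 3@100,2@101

After op 1 [order #1] limit_sell(price=100, qty=8): fills=none; bids=[-] asks=[#1:8@100]
After op 2 [order #2] limit_buy(price=105, qty=4): fills=#2x#1:4@100; bids=[-] asks=[#1:4@100]
After op 3 [order #3] limit_sell(price=99, qty=8): fills=none; bids=[-] asks=[#3:8@99 #1:4@100]
After op 4 [order #4] limit_sell(price=103, qty=5): fills=none; bids=[-] asks=[#3:8@99 #1:4@100 #4:5@103]
After op 5 [order #5] limit_buy(price=97, qty=7): fills=none; bids=[#5:7@97] asks=[#3:8@99 #1:4@100 #4:5@103]
After op 6 [order #6] limit_sell(price=102, qty=6): fills=none; bids=[#5:7@97] asks=[#3:8@99 #1:4@100 #6:6@102 #4:5@103]
After op 7 [order #7] limit_sell(price=101, qty=8): fills=none; bids=[#5:7@97] asks=[#3:8@99 #1:4@100 #7:8@101 #6:6@102 #4:5@103]

Answer: 4@100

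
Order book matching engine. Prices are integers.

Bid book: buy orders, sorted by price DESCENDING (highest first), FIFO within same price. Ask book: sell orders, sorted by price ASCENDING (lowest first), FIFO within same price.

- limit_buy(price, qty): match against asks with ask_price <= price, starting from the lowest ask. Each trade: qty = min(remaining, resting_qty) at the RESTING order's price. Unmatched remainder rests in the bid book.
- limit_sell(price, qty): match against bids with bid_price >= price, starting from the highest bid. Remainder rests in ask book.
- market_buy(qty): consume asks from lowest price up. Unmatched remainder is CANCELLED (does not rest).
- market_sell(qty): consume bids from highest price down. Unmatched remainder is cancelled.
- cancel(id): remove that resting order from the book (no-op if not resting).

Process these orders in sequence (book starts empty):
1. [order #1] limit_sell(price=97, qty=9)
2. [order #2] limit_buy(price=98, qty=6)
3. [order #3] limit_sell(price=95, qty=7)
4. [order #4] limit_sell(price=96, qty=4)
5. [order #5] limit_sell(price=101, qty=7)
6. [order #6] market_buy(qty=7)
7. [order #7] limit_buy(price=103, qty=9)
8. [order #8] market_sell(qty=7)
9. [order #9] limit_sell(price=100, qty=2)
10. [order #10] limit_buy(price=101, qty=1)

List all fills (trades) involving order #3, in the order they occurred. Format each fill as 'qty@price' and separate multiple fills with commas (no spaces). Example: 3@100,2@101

After op 1 [order #1] limit_sell(price=97, qty=9): fills=none; bids=[-] asks=[#1:9@97]
After op 2 [order #2] limit_buy(price=98, qty=6): fills=#2x#1:6@97; bids=[-] asks=[#1:3@97]
After op 3 [order #3] limit_sell(price=95, qty=7): fills=none; bids=[-] asks=[#3:7@95 #1:3@97]
After op 4 [order #4] limit_sell(price=96, qty=4): fills=none; bids=[-] asks=[#3:7@95 #4:4@96 #1:3@97]
After op 5 [order #5] limit_sell(price=101, qty=7): fills=none; bids=[-] asks=[#3:7@95 #4:4@96 #1:3@97 #5:7@101]
After op 6 [order #6] market_buy(qty=7): fills=#6x#3:7@95; bids=[-] asks=[#4:4@96 #1:3@97 #5:7@101]
After op 7 [order #7] limit_buy(price=103, qty=9): fills=#7x#4:4@96 #7x#1:3@97 #7x#5:2@101; bids=[-] asks=[#5:5@101]
After op 8 [order #8] market_sell(qty=7): fills=none; bids=[-] asks=[#5:5@101]
After op 9 [order #9] limit_sell(price=100, qty=2): fills=none; bids=[-] asks=[#9:2@100 #5:5@101]
After op 10 [order #10] limit_buy(price=101, qty=1): fills=#10x#9:1@100; bids=[-] asks=[#9:1@100 #5:5@101]

Answer: 7@95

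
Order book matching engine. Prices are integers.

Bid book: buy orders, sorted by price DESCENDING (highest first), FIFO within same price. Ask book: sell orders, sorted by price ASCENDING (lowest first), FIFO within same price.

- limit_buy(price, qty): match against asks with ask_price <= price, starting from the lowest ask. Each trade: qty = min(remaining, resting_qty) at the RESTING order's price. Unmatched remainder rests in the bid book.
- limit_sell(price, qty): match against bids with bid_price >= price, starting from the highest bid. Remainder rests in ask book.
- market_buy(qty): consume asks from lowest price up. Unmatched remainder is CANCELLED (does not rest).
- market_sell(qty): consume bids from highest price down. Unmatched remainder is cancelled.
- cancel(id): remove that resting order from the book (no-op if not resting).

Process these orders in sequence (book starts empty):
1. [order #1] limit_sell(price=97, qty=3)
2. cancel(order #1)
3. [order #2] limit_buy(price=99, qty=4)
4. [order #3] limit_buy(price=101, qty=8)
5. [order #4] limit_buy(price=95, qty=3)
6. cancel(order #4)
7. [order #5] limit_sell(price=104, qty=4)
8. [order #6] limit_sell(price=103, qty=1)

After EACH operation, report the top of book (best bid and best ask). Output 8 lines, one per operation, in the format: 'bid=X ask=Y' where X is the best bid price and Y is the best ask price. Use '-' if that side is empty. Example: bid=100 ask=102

After op 1 [order #1] limit_sell(price=97, qty=3): fills=none; bids=[-] asks=[#1:3@97]
After op 2 cancel(order #1): fills=none; bids=[-] asks=[-]
After op 3 [order #2] limit_buy(price=99, qty=4): fills=none; bids=[#2:4@99] asks=[-]
After op 4 [order #3] limit_buy(price=101, qty=8): fills=none; bids=[#3:8@101 #2:4@99] asks=[-]
After op 5 [order #4] limit_buy(price=95, qty=3): fills=none; bids=[#3:8@101 #2:4@99 #4:3@95] asks=[-]
After op 6 cancel(order #4): fills=none; bids=[#3:8@101 #2:4@99] asks=[-]
After op 7 [order #5] limit_sell(price=104, qty=4): fills=none; bids=[#3:8@101 #2:4@99] asks=[#5:4@104]
After op 8 [order #6] limit_sell(price=103, qty=1): fills=none; bids=[#3:8@101 #2:4@99] asks=[#6:1@103 #5:4@104]

Answer: bid=- ask=97
bid=- ask=-
bid=99 ask=-
bid=101 ask=-
bid=101 ask=-
bid=101 ask=-
bid=101 ask=104
bid=101 ask=103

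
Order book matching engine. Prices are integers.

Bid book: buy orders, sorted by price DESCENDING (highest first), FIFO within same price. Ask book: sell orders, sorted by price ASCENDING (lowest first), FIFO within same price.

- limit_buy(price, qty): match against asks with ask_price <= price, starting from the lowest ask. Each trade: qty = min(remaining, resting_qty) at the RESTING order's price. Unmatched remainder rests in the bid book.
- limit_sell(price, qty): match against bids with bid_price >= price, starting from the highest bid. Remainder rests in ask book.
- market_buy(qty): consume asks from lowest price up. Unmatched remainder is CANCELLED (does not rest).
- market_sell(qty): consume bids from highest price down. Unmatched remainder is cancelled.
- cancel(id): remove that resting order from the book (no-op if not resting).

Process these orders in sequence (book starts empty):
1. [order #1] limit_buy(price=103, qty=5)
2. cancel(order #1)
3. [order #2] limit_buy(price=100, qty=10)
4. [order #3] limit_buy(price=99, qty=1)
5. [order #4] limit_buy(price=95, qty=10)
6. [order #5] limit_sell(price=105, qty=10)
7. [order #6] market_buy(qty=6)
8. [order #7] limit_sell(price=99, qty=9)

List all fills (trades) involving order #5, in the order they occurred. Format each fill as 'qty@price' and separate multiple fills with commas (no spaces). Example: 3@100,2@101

Answer: 6@105

Derivation:
After op 1 [order #1] limit_buy(price=103, qty=5): fills=none; bids=[#1:5@103] asks=[-]
After op 2 cancel(order #1): fills=none; bids=[-] asks=[-]
After op 3 [order #2] limit_buy(price=100, qty=10): fills=none; bids=[#2:10@100] asks=[-]
After op 4 [order #3] limit_buy(price=99, qty=1): fills=none; bids=[#2:10@100 #3:1@99] asks=[-]
After op 5 [order #4] limit_buy(price=95, qty=10): fills=none; bids=[#2:10@100 #3:1@99 #4:10@95] asks=[-]
After op 6 [order #5] limit_sell(price=105, qty=10): fills=none; bids=[#2:10@100 #3:1@99 #4:10@95] asks=[#5:10@105]
After op 7 [order #6] market_buy(qty=6): fills=#6x#5:6@105; bids=[#2:10@100 #3:1@99 #4:10@95] asks=[#5:4@105]
After op 8 [order #7] limit_sell(price=99, qty=9): fills=#2x#7:9@100; bids=[#2:1@100 #3:1@99 #4:10@95] asks=[#5:4@105]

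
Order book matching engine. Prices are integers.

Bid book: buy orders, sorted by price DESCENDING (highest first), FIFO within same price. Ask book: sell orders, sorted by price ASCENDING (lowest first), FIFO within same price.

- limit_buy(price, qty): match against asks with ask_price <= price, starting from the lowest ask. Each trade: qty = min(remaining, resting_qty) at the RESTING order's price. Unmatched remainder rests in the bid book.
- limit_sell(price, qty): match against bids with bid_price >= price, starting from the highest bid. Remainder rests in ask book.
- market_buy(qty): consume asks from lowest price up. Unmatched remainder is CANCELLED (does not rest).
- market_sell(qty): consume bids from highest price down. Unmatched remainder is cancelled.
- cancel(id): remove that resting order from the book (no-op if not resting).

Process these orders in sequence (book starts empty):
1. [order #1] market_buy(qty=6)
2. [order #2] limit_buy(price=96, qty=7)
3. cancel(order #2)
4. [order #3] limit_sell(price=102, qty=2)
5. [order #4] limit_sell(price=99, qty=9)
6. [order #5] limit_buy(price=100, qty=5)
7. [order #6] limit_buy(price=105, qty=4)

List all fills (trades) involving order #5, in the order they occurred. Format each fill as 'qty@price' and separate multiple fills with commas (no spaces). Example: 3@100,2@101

After op 1 [order #1] market_buy(qty=6): fills=none; bids=[-] asks=[-]
After op 2 [order #2] limit_buy(price=96, qty=7): fills=none; bids=[#2:7@96] asks=[-]
After op 3 cancel(order #2): fills=none; bids=[-] asks=[-]
After op 4 [order #3] limit_sell(price=102, qty=2): fills=none; bids=[-] asks=[#3:2@102]
After op 5 [order #4] limit_sell(price=99, qty=9): fills=none; bids=[-] asks=[#4:9@99 #3:2@102]
After op 6 [order #5] limit_buy(price=100, qty=5): fills=#5x#4:5@99; bids=[-] asks=[#4:4@99 #3:2@102]
After op 7 [order #6] limit_buy(price=105, qty=4): fills=#6x#4:4@99; bids=[-] asks=[#3:2@102]

Answer: 5@99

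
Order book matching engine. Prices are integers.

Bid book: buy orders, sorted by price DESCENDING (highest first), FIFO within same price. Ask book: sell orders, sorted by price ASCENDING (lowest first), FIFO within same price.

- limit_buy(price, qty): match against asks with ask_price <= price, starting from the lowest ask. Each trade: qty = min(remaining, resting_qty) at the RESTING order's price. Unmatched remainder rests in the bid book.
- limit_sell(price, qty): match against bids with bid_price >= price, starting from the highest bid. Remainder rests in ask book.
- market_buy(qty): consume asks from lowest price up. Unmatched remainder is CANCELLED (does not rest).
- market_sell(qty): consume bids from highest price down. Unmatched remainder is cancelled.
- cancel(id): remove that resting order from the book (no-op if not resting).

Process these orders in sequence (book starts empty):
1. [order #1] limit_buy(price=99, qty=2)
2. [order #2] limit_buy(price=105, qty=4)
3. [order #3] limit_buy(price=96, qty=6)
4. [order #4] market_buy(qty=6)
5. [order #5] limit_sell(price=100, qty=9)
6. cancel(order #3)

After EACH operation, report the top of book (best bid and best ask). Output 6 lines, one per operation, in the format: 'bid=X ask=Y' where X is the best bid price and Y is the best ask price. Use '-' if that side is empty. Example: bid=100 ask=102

After op 1 [order #1] limit_buy(price=99, qty=2): fills=none; bids=[#1:2@99] asks=[-]
After op 2 [order #2] limit_buy(price=105, qty=4): fills=none; bids=[#2:4@105 #1:2@99] asks=[-]
After op 3 [order #3] limit_buy(price=96, qty=6): fills=none; bids=[#2:4@105 #1:2@99 #3:6@96] asks=[-]
After op 4 [order #4] market_buy(qty=6): fills=none; bids=[#2:4@105 #1:2@99 #3:6@96] asks=[-]
After op 5 [order #5] limit_sell(price=100, qty=9): fills=#2x#5:4@105; bids=[#1:2@99 #3:6@96] asks=[#5:5@100]
After op 6 cancel(order #3): fills=none; bids=[#1:2@99] asks=[#5:5@100]

Answer: bid=99 ask=-
bid=105 ask=-
bid=105 ask=-
bid=105 ask=-
bid=99 ask=100
bid=99 ask=100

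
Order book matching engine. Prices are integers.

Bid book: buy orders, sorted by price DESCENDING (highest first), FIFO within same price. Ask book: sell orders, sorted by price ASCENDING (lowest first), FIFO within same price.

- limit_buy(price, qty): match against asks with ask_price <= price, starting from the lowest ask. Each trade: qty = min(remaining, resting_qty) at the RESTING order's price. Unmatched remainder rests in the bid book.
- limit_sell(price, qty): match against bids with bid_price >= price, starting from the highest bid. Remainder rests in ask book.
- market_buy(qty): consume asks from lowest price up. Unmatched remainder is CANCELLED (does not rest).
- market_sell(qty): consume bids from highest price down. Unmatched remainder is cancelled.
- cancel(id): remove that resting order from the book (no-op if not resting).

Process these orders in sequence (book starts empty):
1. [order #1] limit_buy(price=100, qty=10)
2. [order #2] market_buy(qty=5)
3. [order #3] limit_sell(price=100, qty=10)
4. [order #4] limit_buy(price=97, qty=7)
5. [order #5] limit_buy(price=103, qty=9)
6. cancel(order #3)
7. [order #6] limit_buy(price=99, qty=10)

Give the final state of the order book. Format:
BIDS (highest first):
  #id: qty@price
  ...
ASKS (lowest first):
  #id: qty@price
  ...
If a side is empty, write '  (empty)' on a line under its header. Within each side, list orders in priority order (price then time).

After op 1 [order #1] limit_buy(price=100, qty=10): fills=none; bids=[#1:10@100] asks=[-]
After op 2 [order #2] market_buy(qty=5): fills=none; bids=[#1:10@100] asks=[-]
After op 3 [order #3] limit_sell(price=100, qty=10): fills=#1x#3:10@100; bids=[-] asks=[-]
After op 4 [order #4] limit_buy(price=97, qty=7): fills=none; bids=[#4:7@97] asks=[-]
After op 5 [order #5] limit_buy(price=103, qty=9): fills=none; bids=[#5:9@103 #4:7@97] asks=[-]
After op 6 cancel(order #3): fills=none; bids=[#5:9@103 #4:7@97] asks=[-]
After op 7 [order #6] limit_buy(price=99, qty=10): fills=none; bids=[#5:9@103 #6:10@99 #4:7@97] asks=[-]

Answer: BIDS (highest first):
  #5: 9@103
  #6: 10@99
  #4: 7@97
ASKS (lowest first):
  (empty)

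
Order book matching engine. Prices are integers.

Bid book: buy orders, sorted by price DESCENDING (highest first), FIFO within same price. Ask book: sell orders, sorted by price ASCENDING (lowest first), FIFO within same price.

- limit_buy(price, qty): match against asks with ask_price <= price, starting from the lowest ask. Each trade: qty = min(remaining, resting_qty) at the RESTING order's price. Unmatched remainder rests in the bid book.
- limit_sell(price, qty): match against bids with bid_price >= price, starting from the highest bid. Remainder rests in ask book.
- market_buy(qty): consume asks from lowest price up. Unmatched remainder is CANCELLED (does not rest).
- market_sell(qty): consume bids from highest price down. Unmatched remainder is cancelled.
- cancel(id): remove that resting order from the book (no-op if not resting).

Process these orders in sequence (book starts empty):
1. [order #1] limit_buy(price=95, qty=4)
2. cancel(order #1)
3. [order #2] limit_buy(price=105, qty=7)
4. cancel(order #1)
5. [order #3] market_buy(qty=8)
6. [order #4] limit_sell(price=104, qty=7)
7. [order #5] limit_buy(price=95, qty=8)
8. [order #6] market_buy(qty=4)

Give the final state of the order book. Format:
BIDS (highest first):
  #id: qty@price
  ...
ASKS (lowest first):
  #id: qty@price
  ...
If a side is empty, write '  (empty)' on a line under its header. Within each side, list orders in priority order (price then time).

After op 1 [order #1] limit_buy(price=95, qty=4): fills=none; bids=[#1:4@95] asks=[-]
After op 2 cancel(order #1): fills=none; bids=[-] asks=[-]
After op 3 [order #2] limit_buy(price=105, qty=7): fills=none; bids=[#2:7@105] asks=[-]
After op 4 cancel(order #1): fills=none; bids=[#2:7@105] asks=[-]
After op 5 [order #3] market_buy(qty=8): fills=none; bids=[#2:7@105] asks=[-]
After op 6 [order #4] limit_sell(price=104, qty=7): fills=#2x#4:7@105; bids=[-] asks=[-]
After op 7 [order #5] limit_buy(price=95, qty=8): fills=none; bids=[#5:8@95] asks=[-]
After op 8 [order #6] market_buy(qty=4): fills=none; bids=[#5:8@95] asks=[-]

Answer: BIDS (highest first):
  #5: 8@95
ASKS (lowest first):
  (empty)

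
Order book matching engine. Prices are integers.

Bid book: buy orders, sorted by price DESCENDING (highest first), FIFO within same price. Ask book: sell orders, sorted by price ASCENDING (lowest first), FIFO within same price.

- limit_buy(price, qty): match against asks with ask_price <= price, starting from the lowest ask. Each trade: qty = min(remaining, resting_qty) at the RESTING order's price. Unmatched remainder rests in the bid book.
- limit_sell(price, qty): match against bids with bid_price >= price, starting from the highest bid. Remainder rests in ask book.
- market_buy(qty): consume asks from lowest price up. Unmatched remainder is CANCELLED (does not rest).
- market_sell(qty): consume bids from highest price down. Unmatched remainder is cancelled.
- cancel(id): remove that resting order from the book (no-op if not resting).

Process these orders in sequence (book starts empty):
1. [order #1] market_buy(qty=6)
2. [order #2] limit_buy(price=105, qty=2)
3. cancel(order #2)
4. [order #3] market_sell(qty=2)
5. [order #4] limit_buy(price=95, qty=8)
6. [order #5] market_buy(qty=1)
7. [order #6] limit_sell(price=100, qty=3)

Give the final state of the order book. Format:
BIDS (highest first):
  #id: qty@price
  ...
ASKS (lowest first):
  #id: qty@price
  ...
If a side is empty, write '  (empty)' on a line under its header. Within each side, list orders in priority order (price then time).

Answer: BIDS (highest first):
  #4: 8@95
ASKS (lowest first):
  #6: 3@100

Derivation:
After op 1 [order #1] market_buy(qty=6): fills=none; bids=[-] asks=[-]
After op 2 [order #2] limit_buy(price=105, qty=2): fills=none; bids=[#2:2@105] asks=[-]
After op 3 cancel(order #2): fills=none; bids=[-] asks=[-]
After op 4 [order #3] market_sell(qty=2): fills=none; bids=[-] asks=[-]
After op 5 [order #4] limit_buy(price=95, qty=8): fills=none; bids=[#4:8@95] asks=[-]
After op 6 [order #5] market_buy(qty=1): fills=none; bids=[#4:8@95] asks=[-]
After op 7 [order #6] limit_sell(price=100, qty=3): fills=none; bids=[#4:8@95] asks=[#6:3@100]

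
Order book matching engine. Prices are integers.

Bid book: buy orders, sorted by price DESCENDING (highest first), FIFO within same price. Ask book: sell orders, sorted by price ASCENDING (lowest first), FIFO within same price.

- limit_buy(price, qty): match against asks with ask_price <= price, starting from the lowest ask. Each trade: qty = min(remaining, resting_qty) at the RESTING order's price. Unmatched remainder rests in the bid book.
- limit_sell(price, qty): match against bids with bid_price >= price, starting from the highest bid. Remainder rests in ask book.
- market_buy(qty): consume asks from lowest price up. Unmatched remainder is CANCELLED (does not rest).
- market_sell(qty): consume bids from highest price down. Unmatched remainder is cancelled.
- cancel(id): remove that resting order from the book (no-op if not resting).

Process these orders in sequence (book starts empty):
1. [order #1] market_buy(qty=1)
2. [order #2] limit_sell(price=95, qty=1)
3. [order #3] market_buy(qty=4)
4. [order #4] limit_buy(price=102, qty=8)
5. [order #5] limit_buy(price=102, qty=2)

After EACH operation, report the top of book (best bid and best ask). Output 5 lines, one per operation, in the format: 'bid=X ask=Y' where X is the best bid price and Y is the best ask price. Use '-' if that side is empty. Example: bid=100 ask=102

After op 1 [order #1] market_buy(qty=1): fills=none; bids=[-] asks=[-]
After op 2 [order #2] limit_sell(price=95, qty=1): fills=none; bids=[-] asks=[#2:1@95]
After op 3 [order #3] market_buy(qty=4): fills=#3x#2:1@95; bids=[-] asks=[-]
After op 4 [order #4] limit_buy(price=102, qty=8): fills=none; bids=[#4:8@102] asks=[-]
After op 5 [order #5] limit_buy(price=102, qty=2): fills=none; bids=[#4:8@102 #5:2@102] asks=[-]

Answer: bid=- ask=-
bid=- ask=95
bid=- ask=-
bid=102 ask=-
bid=102 ask=-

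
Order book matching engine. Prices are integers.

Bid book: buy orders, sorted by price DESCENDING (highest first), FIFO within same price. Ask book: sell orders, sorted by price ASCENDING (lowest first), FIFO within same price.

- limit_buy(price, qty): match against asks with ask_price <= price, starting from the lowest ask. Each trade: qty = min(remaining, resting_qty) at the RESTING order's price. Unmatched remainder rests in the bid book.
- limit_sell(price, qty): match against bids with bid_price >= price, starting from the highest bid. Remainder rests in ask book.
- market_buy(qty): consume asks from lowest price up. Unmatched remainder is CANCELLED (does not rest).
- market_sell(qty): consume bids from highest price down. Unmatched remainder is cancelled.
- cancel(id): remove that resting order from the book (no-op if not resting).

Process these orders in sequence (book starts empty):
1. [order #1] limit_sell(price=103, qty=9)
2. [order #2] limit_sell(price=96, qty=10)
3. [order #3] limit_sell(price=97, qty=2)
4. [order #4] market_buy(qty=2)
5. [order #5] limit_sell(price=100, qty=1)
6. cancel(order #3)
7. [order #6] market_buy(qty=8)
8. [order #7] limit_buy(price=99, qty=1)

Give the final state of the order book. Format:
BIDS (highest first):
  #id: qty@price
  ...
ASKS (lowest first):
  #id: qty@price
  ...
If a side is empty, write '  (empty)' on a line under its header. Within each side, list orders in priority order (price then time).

After op 1 [order #1] limit_sell(price=103, qty=9): fills=none; bids=[-] asks=[#1:9@103]
After op 2 [order #2] limit_sell(price=96, qty=10): fills=none; bids=[-] asks=[#2:10@96 #1:9@103]
After op 3 [order #3] limit_sell(price=97, qty=2): fills=none; bids=[-] asks=[#2:10@96 #3:2@97 #1:9@103]
After op 4 [order #4] market_buy(qty=2): fills=#4x#2:2@96; bids=[-] asks=[#2:8@96 #3:2@97 #1:9@103]
After op 5 [order #5] limit_sell(price=100, qty=1): fills=none; bids=[-] asks=[#2:8@96 #3:2@97 #5:1@100 #1:9@103]
After op 6 cancel(order #3): fills=none; bids=[-] asks=[#2:8@96 #5:1@100 #1:9@103]
After op 7 [order #6] market_buy(qty=8): fills=#6x#2:8@96; bids=[-] asks=[#5:1@100 #1:9@103]
After op 8 [order #7] limit_buy(price=99, qty=1): fills=none; bids=[#7:1@99] asks=[#5:1@100 #1:9@103]

Answer: BIDS (highest first):
  #7: 1@99
ASKS (lowest first):
  #5: 1@100
  #1: 9@103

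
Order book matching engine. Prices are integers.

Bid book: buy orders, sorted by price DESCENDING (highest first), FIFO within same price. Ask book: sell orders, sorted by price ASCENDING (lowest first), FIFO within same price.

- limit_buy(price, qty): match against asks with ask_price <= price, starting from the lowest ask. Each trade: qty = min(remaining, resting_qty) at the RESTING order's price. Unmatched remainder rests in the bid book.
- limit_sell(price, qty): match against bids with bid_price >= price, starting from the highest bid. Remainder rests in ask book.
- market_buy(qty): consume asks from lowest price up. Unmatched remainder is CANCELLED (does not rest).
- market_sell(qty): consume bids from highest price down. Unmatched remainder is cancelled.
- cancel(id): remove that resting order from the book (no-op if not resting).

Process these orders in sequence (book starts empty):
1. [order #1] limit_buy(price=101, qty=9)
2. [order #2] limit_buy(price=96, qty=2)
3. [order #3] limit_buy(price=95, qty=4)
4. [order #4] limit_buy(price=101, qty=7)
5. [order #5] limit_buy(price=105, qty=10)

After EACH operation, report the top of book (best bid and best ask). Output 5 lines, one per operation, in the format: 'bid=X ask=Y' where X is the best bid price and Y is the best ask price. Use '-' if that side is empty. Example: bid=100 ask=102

Answer: bid=101 ask=-
bid=101 ask=-
bid=101 ask=-
bid=101 ask=-
bid=105 ask=-

Derivation:
After op 1 [order #1] limit_buy(price=101, qty=9): fills=none; bids=[#1:9@101] asks=[-]
After op 2 [order #2] limit_buy(price=96, qty=2): fills=none; bids=[#1:9@101 #2:2@96] asks=[-]
After op 3 [order #3] limit_buy(price=95, qty=4): fills=none; bids=[#1:9@101 #2:2@96 #3:4@95] asks=[-]
After op 4 [order #4] limit_buy(price=101, qty=7): fills=none; bids=[#1:9@101 #4:7@101 #2:2@96 #3:4@95] asks=[-]
After op 5 [order #5] limit_buy(price=105, qty=10): fills=none; bids=[#5:10@105 #1:9@101 #4:7@101 #2:2@96 #3:4@95] asks=[-]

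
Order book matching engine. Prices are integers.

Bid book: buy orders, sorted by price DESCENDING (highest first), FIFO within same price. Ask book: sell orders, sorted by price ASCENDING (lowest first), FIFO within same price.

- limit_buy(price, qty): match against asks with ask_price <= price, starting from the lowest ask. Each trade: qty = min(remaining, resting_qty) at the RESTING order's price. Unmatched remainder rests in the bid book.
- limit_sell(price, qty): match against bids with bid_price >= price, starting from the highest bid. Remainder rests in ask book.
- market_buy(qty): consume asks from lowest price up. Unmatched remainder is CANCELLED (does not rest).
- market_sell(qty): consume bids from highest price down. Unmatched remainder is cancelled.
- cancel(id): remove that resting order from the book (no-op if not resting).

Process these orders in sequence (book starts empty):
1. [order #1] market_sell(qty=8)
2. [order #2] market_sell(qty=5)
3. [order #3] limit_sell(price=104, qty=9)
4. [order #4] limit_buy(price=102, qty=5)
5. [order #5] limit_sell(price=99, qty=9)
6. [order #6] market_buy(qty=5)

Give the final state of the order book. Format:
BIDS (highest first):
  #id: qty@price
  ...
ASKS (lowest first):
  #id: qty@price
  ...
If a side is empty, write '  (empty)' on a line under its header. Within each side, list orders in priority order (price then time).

After op 1 [order #1] market_sell(qty=8): fills=none; bids=[-] asks=[-]
After op 2 [order #2] market_sell(qty=5): fills=none; bids=[-] asks=[-]
After op 3 [order #3] limit_sell(price=104, qty=9): fills=none; bids=[-] asks=[#3:9@104]
After op 4 [order #4] limit_buy(price=102, qty=5): fills=none; bids=[#4:5@102] asks=[#3:9@104]
After op 5 [order #5] limit_sell(price=99, qty=9): fills=#4x#5:5@102; bids=[-] asks=[#5:4@99 #3:9@104]
After op 6 [order #6] market_buy(qty=5): fills=#6x#5:4@99 #6x#3:1@104; bids=[-] asks=[#3:8@104]

Answer: BIDS (highest first):
  (empty)
ASKS (lowest first):
  #3: 8@104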